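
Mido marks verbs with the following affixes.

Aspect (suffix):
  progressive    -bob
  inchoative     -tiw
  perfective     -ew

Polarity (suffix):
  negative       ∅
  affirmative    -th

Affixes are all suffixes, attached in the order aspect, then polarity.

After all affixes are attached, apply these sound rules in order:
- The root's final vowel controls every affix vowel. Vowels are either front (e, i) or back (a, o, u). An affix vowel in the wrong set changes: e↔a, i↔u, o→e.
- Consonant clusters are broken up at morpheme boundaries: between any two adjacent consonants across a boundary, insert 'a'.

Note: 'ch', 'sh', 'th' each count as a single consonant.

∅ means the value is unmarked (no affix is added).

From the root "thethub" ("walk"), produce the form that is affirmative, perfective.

thethubawath

Attach aspect perfective -ew → thethubew.
Attach polarity affirmative -th → thethubewth.
Apply vowel harmony: thethubewth → thethubawth.
Apply epenthesis: thethubawth → thethubawath.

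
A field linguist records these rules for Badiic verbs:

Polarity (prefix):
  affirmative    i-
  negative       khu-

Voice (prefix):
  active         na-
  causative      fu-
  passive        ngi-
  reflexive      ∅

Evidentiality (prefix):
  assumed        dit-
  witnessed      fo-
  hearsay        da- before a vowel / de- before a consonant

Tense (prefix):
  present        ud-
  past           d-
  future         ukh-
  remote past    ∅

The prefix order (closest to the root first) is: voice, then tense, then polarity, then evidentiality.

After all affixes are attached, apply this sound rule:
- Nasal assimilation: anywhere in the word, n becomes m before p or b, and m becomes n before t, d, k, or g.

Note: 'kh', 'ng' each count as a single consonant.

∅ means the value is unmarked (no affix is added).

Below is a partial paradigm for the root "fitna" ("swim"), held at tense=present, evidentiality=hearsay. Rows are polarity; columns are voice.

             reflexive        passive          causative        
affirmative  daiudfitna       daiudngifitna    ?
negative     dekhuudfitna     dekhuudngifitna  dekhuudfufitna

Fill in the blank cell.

daiudfufitna

Attach voice causative fu- → fufitna.
Attach tense present ud- → udfufitna.
Attach polarity affirmative i- → iudfufitna.
Attach evidentiality hearsay da- (before vowel 'i') → daiudfufitna.
Nasal assimilation: no change.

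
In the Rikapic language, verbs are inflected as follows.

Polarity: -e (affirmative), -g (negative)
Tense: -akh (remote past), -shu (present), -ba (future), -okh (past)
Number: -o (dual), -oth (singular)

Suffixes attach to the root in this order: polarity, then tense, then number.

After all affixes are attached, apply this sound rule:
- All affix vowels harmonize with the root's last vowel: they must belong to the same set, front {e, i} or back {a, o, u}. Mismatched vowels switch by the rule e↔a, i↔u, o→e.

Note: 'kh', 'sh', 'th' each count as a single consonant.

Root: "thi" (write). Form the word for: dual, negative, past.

thigekhe

Attach polarity negative -g → thig.
Attach tense past -okh → thigokh.
Attach number dual -o → thigokho.
Apply vowel harmony: thigokho → thigekhe.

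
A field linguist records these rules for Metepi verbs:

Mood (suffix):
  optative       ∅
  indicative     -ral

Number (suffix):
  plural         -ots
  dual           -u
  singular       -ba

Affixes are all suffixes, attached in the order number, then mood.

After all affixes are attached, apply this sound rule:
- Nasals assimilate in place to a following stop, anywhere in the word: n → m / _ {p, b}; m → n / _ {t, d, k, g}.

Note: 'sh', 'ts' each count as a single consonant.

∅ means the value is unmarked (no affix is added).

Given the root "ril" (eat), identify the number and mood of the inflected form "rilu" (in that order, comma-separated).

Segment: ril-u.
number: -u → dual.
mood: ∅ → optative.

dual, optative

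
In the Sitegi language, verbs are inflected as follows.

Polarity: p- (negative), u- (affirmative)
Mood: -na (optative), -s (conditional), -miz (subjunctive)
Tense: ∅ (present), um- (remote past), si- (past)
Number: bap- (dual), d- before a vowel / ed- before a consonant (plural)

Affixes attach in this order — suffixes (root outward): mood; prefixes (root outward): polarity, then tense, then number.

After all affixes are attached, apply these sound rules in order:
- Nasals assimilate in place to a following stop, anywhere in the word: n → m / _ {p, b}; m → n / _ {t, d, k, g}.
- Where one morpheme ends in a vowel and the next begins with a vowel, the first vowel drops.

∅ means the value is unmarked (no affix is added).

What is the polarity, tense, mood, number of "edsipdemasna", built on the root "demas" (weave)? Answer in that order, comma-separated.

Segment: ed-si-p-demas-na.
polarity: p- → negative.
tense: si- → past.
mood: -na → optative.
number: d/ed- → plural.

negative, past, optative, plural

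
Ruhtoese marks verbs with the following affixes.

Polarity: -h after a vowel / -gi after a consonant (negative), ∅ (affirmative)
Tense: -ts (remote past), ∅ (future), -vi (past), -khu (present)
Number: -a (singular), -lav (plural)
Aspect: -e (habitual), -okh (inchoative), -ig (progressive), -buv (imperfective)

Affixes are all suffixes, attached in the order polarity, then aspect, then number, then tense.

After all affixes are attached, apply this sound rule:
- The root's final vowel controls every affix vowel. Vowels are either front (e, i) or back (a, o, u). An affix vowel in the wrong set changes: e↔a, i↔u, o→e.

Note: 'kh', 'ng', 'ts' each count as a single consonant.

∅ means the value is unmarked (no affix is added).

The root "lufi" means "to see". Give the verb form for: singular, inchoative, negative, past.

Attach polarity negative -h (after vowel 'i') → lufih.
Attach aspect inchoative -okh → lufihokh.
Attach number singular -a → lufihokha.
Attach tense past -vi → lufihokhavi.
Apply vowel harmony: lufihokhavi → lufihekhevi.

lufihekhevi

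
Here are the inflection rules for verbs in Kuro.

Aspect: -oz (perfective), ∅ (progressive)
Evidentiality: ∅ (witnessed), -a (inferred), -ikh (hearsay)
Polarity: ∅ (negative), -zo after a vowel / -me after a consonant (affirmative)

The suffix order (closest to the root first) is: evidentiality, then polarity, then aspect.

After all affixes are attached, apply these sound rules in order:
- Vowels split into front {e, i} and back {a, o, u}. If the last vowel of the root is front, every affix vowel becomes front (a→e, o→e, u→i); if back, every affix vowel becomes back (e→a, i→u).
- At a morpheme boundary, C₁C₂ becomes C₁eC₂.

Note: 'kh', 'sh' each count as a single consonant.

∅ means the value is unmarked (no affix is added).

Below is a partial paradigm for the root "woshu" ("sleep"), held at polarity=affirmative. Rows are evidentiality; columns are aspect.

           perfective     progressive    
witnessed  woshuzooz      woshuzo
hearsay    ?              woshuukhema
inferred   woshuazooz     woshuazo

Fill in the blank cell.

Attach evidentiality hearsay -ikh → woshuikh.
Attach polarity affirmative -me (after consonant 'kh') → woshuikhme.
Attach aspect perfective -oz → woshuikhmeoz.
Apply vowel harmony: woshuikhmeoz → woshuukhmaoz.
Apply epenthesis: woshuukhmaoz → woshuukhemaoz.

woshuukhemaoz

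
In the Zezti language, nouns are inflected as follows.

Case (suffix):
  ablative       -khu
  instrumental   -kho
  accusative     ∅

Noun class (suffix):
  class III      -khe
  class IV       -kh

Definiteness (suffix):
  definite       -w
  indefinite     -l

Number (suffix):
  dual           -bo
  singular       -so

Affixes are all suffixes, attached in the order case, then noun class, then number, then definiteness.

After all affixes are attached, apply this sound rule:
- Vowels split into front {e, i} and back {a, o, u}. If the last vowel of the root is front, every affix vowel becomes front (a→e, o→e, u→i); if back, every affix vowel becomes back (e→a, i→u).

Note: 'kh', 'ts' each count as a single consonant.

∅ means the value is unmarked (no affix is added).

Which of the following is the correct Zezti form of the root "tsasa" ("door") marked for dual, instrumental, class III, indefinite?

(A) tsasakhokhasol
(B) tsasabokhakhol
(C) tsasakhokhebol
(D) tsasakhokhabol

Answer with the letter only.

D

Attach case instrumental -kho → tsasakho.
Attach noun class class III -khe → tsasakhokhe.
Attach number dual -bo → tsasakhokhebo.
Attach definiteness indefinite -l → tsasakhokhebol.
Apply vowel harmony: tsasakhokhebol → tsasakhokhabol.
So the correct form is tsasakhokhabol, option (D).
(A) tsasakhokhasol is wrong: it uses singular instead of dual for number.
(B) tsasabokhakhol is wrong: it has the affixes in the wrong order.
(C) tsasakhokhebol is wrong: it fails to apply the sound rule(s).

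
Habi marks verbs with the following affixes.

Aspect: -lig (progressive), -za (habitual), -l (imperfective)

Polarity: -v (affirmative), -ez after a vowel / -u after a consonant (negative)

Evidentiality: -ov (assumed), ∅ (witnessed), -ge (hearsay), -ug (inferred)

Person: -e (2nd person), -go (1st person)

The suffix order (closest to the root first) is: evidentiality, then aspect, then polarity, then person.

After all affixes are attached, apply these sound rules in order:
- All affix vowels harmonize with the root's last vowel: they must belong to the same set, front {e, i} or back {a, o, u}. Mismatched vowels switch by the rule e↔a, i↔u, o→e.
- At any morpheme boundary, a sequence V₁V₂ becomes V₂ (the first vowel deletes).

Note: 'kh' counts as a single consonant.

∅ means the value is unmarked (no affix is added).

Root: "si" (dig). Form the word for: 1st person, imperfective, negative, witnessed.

evidentiality = witnessed: zero marking, form stays si.
Attach aspect imperfective -l → sil.
Attach polarity negative -u (after consonant 'l') → silu.
Attach person 1st person -go → silugo.
Apply vowel harmony: silugo → silige.
Vowel deletion: no change.

silige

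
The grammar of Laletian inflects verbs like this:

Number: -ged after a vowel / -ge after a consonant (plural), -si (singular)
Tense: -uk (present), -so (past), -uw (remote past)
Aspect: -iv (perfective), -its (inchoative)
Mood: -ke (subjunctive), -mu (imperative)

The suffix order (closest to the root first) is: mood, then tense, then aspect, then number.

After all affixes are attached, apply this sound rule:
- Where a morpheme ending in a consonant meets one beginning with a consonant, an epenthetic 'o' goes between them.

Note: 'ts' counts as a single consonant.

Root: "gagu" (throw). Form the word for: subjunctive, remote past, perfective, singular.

Attach mood subjunctive -ke → gaguke.
Attach tense remote past -uw → gagukeuw.
Attach aspect perfective -iv → gagukeuwiv.
Attach number singular -si → gagukeuwivsi.
Apply epenthesis: gagukeuwivsi → gagukeuwivosi.

gagukeuwivosi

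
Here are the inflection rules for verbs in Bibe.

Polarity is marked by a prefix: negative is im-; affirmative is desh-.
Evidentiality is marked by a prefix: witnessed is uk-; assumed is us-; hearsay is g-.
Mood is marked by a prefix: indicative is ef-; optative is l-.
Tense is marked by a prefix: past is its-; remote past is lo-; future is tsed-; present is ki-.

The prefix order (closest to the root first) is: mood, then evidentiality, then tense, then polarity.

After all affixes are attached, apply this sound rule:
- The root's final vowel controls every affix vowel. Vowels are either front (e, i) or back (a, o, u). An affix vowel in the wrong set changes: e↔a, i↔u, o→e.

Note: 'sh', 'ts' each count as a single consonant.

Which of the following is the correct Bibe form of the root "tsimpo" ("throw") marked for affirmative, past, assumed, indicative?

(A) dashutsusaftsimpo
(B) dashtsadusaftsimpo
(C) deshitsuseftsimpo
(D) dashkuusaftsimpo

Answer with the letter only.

Attach mood indicative ef- → eftsimpo.
Attach evidentiality assumed us- → useftsimpo.
Attach tense past its- → itsuseftsimpo.
Attach polarity affirmative desh- → deshitsuseftsimpo.
Apply vowel harmony: deshitsuseftsimpo → dashutsusaftsimpo.
So the correct form is dashutsusaftsimpo, option (A).
(C) deshitsuseftsimpo is wrong: it fails to apply the sound rule(s).
(B) dashtsadusaftsimpo is wrong: it uses future instead of past for tense.
(D) dashkuusaftsimpo is wrong: it uses present instead of past for tense.

A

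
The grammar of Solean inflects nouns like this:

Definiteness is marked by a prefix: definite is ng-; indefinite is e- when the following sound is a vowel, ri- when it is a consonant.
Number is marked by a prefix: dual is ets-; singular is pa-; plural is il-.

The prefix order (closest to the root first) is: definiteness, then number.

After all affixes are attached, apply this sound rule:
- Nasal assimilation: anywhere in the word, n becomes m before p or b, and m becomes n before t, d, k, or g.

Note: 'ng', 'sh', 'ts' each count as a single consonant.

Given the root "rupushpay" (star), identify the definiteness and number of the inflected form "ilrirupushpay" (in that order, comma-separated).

Segment: il-ri-rupushpay.
definiteness: e/ri- → indefinite.
number: il- → plural.

indefinite, plural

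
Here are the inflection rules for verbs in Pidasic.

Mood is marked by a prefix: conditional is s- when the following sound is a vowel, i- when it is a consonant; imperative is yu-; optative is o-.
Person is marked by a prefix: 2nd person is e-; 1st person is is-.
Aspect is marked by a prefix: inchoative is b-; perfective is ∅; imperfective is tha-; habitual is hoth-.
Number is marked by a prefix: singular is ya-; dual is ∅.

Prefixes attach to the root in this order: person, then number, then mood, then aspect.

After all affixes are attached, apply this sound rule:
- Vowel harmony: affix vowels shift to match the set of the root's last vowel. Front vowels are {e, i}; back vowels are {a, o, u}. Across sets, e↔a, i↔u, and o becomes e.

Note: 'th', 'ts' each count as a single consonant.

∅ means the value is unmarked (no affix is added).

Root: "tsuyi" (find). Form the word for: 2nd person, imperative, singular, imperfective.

Attach person 2nd person e- → etsuyi.
Attach number singular ya- → yaetsuyi.
Attach mood imperative yu- → yuyaetsuyi.
Attach aspect imperfective tha- → thayuyaetsuyi.
Apply vowel harmony: thayuyaetsuyi → theyiyeetsuyi.

theyiyeetsuyi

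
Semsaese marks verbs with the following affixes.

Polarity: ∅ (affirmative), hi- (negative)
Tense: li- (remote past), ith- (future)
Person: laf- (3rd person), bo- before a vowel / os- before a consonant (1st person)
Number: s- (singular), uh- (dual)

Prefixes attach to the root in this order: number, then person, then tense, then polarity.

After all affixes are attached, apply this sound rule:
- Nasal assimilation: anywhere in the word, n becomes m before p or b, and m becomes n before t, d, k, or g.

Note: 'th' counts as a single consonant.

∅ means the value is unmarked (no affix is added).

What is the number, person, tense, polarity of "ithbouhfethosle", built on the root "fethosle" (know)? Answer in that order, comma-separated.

dual, 1st person, future, affirmative

Segment: ith-bo-uh-fethosle.
number: uh- → dual.
person: bo/os- → 1st person.
tense: ith- → future.
polarity: ∅ → affirmative.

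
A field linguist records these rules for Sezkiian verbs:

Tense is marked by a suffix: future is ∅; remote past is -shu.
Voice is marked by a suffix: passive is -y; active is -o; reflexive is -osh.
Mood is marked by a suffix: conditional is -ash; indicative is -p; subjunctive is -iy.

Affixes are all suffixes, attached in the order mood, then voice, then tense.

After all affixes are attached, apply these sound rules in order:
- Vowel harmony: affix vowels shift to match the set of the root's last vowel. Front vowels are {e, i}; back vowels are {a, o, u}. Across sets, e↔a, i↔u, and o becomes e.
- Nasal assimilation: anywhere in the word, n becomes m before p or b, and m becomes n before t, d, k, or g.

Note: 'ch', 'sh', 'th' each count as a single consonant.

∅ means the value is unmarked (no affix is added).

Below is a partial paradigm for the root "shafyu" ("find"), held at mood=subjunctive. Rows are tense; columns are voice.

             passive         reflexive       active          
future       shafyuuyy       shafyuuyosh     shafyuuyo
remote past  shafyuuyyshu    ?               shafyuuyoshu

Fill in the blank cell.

shafyuuyoshshu

Attach mood subjunctive -iy → shafyuiy.
Attach voice reflexive -osh → shafyuiyosh.
Attach tense remote past -shu → shafyuiyoshshu.
Apply vowel harmony: shafyuiyoshshu → shafyuuyoshshu.
Nasal assimilation: no change.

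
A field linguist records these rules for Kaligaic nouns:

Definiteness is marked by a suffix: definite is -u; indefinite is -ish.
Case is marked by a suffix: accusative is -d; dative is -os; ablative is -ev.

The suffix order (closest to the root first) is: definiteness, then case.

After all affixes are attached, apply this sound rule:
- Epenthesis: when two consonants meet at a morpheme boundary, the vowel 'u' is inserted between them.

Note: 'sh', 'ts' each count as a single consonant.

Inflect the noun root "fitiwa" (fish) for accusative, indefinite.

Attach definiteness indefinite -ish → fitiwaish.
Attach case accusative -d → fitiwaishd.
Apply epenthesis: fitiwaishd → fitiwaishud.

fitiwaishud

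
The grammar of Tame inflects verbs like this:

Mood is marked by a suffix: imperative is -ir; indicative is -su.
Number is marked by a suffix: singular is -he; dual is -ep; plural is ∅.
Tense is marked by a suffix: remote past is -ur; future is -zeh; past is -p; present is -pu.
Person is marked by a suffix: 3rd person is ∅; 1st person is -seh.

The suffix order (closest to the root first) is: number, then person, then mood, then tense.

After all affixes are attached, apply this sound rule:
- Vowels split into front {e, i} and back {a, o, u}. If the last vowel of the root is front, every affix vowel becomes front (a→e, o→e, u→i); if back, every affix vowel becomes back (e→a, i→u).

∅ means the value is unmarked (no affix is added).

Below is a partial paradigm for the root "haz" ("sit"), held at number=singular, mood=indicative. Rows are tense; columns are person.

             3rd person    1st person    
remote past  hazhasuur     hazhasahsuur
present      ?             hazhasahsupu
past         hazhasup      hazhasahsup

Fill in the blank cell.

hazhasupu

Attach number singular -he → hazhe.
person = 3rd person: zero marking, form stays hazhe.
Attach mood indicative -su → hazhesu.
Attach tense present -pu → hazhesupu.
Apply vowel harmony: hazhesupu → hazhasupu.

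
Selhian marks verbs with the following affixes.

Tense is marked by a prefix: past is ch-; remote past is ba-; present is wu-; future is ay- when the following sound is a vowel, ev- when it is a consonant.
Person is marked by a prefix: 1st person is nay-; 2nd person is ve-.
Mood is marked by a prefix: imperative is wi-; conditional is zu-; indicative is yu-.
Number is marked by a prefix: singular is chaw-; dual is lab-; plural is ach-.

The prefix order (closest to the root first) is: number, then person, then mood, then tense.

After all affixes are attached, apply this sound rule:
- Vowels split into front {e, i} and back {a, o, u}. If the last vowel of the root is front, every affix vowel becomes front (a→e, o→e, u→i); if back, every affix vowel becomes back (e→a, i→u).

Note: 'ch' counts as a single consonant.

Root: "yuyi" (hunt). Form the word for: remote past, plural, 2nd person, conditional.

Attach number plural ach- → achyuyi.
Attach person 2nd person ve- → veachyuyi.
Attach mood conditional zu- → zuveachyuyi.
Attach tense remote past ba- → bazuveachyuyi.
Apply vowel harmony: bazuveachyuyi → beziveechyuyi.

beziveechyuyi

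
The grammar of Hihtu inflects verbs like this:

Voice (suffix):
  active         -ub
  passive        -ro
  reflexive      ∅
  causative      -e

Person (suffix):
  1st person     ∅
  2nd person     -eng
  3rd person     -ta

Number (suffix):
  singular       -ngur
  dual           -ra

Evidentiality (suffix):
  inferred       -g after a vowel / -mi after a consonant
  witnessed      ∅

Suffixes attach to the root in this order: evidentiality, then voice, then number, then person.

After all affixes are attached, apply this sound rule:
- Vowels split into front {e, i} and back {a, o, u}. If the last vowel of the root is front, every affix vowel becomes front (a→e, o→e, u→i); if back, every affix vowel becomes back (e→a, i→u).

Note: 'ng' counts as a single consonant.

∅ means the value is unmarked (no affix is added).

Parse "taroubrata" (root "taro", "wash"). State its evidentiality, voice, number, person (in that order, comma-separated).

Segment: taro-ub-ra-ta.
evidentiality: ∅ → witnessed.
voice: -ub → active.
number: -ra → dual.
person: -ta → 3rd person.

witnessed, active, dual, 3rd person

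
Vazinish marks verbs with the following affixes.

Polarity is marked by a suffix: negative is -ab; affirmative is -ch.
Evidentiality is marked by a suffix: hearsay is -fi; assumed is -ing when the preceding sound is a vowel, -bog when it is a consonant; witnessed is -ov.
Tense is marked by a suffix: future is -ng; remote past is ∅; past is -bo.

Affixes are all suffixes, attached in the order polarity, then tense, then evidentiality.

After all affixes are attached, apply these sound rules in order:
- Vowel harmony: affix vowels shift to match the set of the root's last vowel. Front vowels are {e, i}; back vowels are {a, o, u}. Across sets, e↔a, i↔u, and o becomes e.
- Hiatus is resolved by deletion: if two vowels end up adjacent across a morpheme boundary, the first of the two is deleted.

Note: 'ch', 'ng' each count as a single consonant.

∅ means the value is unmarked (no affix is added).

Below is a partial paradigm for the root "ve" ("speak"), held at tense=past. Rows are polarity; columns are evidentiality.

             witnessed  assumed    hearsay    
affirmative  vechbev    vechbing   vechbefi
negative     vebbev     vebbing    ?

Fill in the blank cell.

vebbefi

Attach polarity negative -ab → veab.
Attach tense past -bo → veabbo.
Attach evidentiality hearsay -fi → veabbofi.
Apply vowel harmony: veabbofi → veebbefi.
Apply vowel deletion: veebbefi → vebbefi.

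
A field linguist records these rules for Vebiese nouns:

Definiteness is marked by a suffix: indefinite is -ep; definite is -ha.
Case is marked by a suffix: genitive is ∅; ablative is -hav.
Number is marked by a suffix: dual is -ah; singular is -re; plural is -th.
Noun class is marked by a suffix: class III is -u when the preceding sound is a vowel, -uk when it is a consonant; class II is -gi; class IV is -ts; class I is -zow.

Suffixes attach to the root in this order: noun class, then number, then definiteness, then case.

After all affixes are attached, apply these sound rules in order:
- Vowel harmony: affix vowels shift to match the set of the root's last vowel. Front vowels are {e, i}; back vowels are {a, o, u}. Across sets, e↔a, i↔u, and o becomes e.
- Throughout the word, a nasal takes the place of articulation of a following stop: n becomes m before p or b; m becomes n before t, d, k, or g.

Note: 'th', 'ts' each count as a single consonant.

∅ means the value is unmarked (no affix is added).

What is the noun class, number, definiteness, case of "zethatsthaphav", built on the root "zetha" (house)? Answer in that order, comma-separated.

Segment: zetha-ts-th-ep-hav.
noun class: -ts → class IV.
number: -th → plural.
definiteness: -ep → indefinite.
case: -hav → ablative.

class IV, plural, indefinite, ablative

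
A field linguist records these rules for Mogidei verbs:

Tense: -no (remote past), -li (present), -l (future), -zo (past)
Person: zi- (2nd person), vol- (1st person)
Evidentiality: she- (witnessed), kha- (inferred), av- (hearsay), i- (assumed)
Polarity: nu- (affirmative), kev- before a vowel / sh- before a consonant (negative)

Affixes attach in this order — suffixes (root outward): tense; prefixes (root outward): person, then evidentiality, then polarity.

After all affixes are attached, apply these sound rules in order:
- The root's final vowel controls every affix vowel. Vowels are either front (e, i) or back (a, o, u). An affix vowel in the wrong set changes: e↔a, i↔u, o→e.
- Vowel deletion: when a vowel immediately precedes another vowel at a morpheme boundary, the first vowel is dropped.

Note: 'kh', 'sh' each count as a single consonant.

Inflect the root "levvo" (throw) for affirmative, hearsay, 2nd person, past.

Attach tense past -zo → levvozo.
Attach person 2nd person zi- → zilevvozo.
Attach evidentiality hearsay av- → avzilevvozo.
Attach polarity affirmative nu- → nuavzilevvozo.
Apply vowel harmony: nuavzilevvozo → nuavzulevvozo.
Apply vowel deletion: nuavzulevvozo → navzulevvozo.

navzulevvozo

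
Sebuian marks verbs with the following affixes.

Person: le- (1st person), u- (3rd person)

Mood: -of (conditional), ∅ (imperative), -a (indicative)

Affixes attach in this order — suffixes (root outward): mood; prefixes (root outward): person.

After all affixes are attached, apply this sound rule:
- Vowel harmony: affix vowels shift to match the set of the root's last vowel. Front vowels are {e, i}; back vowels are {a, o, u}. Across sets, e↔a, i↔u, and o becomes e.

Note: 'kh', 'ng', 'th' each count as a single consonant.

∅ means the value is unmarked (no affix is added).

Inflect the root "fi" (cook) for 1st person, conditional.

lefief

Attach person 1st person le- → lefi.
Attach mood conditional -of → lefiof.
Apply vowel harmony: lefiof → lefief.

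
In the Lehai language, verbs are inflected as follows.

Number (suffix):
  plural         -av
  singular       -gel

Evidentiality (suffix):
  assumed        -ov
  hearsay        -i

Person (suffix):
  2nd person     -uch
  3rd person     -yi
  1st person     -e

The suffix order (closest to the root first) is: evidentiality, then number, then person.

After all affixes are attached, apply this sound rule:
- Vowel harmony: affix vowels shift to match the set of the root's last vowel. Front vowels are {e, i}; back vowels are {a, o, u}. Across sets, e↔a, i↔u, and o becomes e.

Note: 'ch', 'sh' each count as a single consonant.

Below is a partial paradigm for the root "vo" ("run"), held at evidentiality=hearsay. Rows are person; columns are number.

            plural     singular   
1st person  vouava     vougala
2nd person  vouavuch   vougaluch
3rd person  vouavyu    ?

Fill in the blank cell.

Attach evidentiality hearsay -i → voi.
Attach number singular -gel → voigel.
Attach person 3rd person -yi → voigelyi.
Apply vowel harmony: voigelyi → vougalyu.

vougalyu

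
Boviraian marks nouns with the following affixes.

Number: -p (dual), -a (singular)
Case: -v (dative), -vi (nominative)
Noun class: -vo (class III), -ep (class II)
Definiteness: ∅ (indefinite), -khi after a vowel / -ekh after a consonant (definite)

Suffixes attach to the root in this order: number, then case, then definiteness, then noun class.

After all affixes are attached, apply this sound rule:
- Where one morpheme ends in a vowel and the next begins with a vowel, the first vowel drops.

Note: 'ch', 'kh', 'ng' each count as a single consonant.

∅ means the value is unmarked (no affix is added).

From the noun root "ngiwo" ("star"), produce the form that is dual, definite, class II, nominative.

ngiwopvikhep

Attach number dual -p → ngiwop.
Attach case nominative -vi → ngiwopvi.
Attach definiteness definite -khi (after vowel 'i') → ngiwopvikhi.
Attach noun class class II -ep → ngiwopvikhiep.
Apply vowel deletion: ngiwopvikhiep → ngiwopvikhep.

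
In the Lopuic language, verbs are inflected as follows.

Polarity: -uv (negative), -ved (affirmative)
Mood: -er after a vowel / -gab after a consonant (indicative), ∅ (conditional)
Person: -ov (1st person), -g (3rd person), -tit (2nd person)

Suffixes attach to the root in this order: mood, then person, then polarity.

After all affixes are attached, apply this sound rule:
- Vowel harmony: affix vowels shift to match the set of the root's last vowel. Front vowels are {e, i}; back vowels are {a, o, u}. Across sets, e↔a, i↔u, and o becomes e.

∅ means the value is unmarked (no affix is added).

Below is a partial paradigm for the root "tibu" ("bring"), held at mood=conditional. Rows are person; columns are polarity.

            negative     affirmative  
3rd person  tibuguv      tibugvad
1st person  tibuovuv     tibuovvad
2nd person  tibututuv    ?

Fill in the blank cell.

tibututvad

mood = conditional: zero marking, form stays tibu.
Attach person 2nd person -tit → tibutit.
Attach polarity affirmative -ved → tibutitved.
Apply vowel harmony: tibutitved → tibututvad.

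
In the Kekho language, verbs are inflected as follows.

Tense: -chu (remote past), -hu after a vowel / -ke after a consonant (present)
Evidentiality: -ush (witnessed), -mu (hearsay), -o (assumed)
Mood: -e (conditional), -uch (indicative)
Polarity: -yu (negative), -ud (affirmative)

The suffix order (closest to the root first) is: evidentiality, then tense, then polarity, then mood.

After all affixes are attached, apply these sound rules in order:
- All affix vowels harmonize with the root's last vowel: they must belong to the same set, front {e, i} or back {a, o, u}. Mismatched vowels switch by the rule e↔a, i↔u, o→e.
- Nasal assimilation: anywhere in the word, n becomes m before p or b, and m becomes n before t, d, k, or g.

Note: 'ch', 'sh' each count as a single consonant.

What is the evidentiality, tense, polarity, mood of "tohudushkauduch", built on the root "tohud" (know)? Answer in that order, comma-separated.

witnessed, present, affirmative, indicative

Segment: tohud-ush-ke-ud-uch.
evidentiality: -ush → witnessed.
tense: -hu/ke → present.
polarity: -ud → affirmative.
mood: -uch → indicative.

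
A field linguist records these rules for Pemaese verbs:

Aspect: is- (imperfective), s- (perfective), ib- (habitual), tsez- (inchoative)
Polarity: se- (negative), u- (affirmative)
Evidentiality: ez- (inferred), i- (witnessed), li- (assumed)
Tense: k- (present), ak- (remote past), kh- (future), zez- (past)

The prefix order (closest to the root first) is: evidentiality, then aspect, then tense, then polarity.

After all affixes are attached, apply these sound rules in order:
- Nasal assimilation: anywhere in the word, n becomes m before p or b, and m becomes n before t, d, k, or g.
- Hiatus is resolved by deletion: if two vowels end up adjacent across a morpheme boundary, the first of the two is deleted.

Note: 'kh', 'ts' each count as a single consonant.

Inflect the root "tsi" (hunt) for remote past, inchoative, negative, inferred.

Attach evidentiality inferred ez- → eztsi.
Attach aspect inchoative tsez- → tsezeztsi.
Attach tense remote past ak- → aktsezeztsi.
Attach polarity negative se- → seaktsezeztsi.
Nasal assimilation: no change.
Apply vowel deletion: seaktsezeztsi → saktsezeztsi.

saktsezeztsi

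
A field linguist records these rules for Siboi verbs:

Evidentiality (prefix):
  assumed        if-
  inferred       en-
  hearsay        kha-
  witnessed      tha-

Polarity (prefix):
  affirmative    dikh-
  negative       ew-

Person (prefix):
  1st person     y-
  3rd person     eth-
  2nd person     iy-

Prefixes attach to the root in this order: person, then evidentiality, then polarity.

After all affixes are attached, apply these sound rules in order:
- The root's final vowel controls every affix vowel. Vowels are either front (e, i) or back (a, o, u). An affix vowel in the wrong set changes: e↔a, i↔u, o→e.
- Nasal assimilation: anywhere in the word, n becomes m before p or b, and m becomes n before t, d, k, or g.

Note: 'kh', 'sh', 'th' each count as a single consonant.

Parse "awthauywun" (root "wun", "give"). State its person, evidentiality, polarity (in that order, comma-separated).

Segment: ew-tha-iy-wun.
person: iy- → 2nd person.
evidentiality: tha- → witnessed.
polarity: ew- → negative.

2nd person, witnessed, negative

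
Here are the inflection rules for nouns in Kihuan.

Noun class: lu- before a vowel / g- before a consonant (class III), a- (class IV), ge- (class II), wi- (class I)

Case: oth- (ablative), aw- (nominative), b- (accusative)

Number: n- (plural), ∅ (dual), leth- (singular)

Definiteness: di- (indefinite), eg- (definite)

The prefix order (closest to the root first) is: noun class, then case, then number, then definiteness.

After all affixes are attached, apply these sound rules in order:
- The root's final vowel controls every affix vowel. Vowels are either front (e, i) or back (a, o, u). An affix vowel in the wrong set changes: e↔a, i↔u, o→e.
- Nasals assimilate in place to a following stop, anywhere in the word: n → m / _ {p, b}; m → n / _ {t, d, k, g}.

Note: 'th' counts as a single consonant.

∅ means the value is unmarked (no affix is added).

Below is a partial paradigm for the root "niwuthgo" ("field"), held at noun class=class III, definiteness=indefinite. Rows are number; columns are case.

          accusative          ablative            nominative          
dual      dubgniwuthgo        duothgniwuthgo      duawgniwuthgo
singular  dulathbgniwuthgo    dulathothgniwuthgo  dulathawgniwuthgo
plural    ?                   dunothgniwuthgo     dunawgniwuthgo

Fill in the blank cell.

Attach noun class class III g- (before consonant 'n') → gniwuthgo.
Attach case accusative b- → bgniwuthgo.
Attach number plural n- → nbgniwuthgo.
Attach definiteness indefinite di- → dinbgniwuthgo.
Apply vowel harmony: dinbgniwuthgo → dunbgniwuthgo.
Apply nasal assimilation: dunbgniwuthgo → dumbgniwuthgo.

dumbgniwuthgo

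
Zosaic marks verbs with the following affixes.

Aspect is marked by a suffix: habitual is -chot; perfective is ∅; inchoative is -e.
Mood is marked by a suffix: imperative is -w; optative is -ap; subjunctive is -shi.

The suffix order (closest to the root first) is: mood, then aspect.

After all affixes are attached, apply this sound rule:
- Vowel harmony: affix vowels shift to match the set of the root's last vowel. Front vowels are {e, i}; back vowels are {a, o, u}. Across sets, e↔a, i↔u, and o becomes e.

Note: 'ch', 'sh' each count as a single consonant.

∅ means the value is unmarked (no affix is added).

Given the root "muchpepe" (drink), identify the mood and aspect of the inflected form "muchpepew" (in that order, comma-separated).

imperative, perfective

Segment: muchpepe-w.
mood: -w → imperative.
aspect: ∅ → perfective.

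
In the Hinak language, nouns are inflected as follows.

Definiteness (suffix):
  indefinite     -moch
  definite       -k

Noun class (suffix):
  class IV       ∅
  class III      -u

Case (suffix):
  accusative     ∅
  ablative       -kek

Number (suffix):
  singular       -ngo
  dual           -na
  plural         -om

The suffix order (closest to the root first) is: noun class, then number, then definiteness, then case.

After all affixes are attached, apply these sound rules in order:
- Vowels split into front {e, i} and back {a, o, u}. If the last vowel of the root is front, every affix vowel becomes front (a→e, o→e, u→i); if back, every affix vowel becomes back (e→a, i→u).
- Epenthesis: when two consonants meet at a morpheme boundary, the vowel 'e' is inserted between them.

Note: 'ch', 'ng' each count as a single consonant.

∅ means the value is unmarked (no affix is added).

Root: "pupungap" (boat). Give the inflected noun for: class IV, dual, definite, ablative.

noun class = class IV: zero marking, form stays pupungap.
Attach number dual -na → pupungapna.
Attach definiteness definite -k → pupungapnak.
Attach case ablative -kek → pupungapnakkek.
Apply vowel harmony: pupungapnakkek → pupungapnakkak.
Apply epenthesis: pupungapnakkak → pupungapenakekak.

pupungapenakekak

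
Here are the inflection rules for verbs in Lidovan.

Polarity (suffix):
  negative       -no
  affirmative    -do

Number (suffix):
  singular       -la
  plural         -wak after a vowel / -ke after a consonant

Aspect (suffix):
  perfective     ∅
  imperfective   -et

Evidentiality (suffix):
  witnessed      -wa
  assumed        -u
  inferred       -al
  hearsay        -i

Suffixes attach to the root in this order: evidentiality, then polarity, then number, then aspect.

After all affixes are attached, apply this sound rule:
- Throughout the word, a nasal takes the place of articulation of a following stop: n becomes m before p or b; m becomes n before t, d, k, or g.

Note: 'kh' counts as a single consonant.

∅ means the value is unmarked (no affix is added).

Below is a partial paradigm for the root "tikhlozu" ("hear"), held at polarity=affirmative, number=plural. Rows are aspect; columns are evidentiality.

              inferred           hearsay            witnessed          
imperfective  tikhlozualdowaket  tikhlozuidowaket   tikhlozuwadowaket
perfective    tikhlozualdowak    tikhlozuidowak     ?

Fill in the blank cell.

Attach evidentiality witnessed -wa → tikhlozuwa.
Attach polarity affirmative -do → tikhlozuwado.
Attach number plural -wak (after vowel 'o') → tikhlozuwadowak.
aspect = perfective: zero marking, form stays tikhlozuwadowak.
Nasal assimilation: no change.

tikhlozuwadowak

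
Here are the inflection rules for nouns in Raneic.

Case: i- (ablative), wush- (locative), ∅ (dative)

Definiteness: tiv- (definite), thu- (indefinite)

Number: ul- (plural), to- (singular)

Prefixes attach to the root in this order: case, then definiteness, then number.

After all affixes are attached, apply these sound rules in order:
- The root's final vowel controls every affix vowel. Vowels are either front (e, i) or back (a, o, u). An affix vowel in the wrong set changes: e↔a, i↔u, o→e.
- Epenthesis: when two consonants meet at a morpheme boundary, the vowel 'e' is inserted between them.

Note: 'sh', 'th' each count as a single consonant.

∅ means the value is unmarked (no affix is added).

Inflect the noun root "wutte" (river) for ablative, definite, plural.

iletiviwutte

Attach case ablative i- → iwutte.
Attach definiteness definite tiv- → tiviwutte.
Attach number plural ul- → ultiviwutte.
Apply vowel harmony: ultiviwutte → iltiviwutte.
Apply epenthesis: iltiviwutte → iletiviwutte.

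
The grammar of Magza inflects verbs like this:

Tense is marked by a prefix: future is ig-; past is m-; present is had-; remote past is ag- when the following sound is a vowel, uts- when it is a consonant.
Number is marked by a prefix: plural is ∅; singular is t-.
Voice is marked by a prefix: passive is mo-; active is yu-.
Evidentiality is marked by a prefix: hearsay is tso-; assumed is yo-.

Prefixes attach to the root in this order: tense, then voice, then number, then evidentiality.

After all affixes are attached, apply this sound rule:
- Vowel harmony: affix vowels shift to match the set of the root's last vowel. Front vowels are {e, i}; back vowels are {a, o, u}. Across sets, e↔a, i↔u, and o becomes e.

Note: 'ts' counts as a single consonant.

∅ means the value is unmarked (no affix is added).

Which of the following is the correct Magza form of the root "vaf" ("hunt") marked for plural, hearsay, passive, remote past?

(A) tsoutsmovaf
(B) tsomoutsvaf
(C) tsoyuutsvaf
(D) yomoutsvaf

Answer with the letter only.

B

Attach tense remote past uts- (before consonant 'v') → utsvaf.
Attach voice passive mo- → moutsvaf.
number = plural: zero marking, form stays moutsvaf.
Attach evidentiality hearsay tso- → tsomoutsvaf.
Vowel harmony: no change.
So the correct form is tsomoutsvaf, option (B).
(D) yomoutsvaf is wrong: it uses assumed instead of hearsay for evidentiality.
(C) tsoyuutsvaf is wrong: it uses active instead of passive for voice.
(A) tsoutsmovaf is wrong: it has the affixes in the wrong order.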